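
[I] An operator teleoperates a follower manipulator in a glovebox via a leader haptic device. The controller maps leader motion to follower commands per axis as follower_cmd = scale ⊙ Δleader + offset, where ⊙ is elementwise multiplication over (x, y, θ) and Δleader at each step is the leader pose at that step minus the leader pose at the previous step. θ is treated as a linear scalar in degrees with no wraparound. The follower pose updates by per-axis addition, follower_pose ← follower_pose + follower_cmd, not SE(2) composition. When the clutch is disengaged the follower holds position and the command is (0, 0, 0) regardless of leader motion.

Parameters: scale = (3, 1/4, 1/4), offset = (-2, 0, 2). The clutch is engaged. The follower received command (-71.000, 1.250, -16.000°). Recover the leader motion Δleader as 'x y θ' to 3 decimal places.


-23.000 5.000 -72.000

axis x: (-71.000 − -2) / (3) = -23.000
axis y: (1.250 − 0) / (1/4) = 5.000
axis θ: (-16.000 − 2) / (1/4) = -72.000


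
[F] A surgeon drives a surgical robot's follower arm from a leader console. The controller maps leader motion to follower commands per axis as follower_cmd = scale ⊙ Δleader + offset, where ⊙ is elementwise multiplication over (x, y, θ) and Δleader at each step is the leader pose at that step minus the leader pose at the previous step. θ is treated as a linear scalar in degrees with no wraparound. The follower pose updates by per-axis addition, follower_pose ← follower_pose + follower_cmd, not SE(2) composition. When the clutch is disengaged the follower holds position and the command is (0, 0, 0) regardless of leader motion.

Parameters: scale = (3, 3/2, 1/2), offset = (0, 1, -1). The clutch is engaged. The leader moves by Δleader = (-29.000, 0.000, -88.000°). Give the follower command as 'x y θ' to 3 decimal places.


axis x: 3·-29.000 + 0 = -87.000
axis y: 3/2·0.000 + 1 = 1.000
axis θ: 1/2·-88.000 + -1 = -45.000

-87.000 1.000 -45.000


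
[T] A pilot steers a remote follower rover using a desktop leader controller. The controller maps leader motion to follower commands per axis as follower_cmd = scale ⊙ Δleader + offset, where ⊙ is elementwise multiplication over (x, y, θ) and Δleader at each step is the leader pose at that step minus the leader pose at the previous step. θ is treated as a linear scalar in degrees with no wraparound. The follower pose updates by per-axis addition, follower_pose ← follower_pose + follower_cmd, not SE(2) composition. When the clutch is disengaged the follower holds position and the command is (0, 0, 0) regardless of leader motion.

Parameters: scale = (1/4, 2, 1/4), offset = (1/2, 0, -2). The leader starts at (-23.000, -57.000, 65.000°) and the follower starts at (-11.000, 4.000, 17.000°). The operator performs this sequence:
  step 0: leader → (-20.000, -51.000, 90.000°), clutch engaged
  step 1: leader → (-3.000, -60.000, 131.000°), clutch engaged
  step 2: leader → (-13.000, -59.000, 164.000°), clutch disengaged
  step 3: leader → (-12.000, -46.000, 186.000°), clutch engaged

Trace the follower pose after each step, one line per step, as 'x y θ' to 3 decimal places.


-9.750 16.000 21.250
-5.000 -2.000 29.500
-5.000 -2.000 29.500
-4.250 24.000 33.000

step 0: Δleader=(3.000, 6.000, 25.000°), engaged; cmd=(1.250, 12.000, 4.250°) → follower=(-9.750, 16.000, 21.250°)
step 1: Δleader=(17.000, -9.000, 41.000°), engaged; cmd=(4.750, -18.000, 8.250°) → follower=(-5.000, -2.000, 29.500°)
step 2: Δleader=(-10.000, 1.000, 33.000°), disengaged; cmd=(0,0,0) → follower holds at (-5.000, -2.000, 29.500°)
step 3: Δleader=(1.000, 13.000, 22.000°), engaged; cmd=(0.750, 26.000, 3.500°) → follower=(-4.250, 24.000, 33.000°)


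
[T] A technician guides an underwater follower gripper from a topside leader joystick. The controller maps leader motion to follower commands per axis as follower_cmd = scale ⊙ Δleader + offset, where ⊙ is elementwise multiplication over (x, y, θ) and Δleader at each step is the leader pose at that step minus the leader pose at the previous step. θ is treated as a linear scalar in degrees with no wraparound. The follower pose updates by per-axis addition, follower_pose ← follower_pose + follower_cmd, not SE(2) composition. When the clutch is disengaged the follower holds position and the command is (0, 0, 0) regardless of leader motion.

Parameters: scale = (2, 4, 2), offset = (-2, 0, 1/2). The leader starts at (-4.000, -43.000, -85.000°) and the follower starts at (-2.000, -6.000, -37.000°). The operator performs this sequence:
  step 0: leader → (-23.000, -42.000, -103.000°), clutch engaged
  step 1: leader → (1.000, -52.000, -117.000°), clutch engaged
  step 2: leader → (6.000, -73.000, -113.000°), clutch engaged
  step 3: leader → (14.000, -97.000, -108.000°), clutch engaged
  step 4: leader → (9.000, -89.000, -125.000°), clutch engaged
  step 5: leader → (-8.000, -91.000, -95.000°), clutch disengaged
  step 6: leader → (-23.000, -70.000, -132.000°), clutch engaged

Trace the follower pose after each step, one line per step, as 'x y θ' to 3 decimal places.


step 0: Δleader=(-19.000, 1.000, -18.000°), engaged; cmd=(-40.000, 4.000, -35.500°) → follower=(-42.000, -2.000, -72.500°)
step 1: Δleader=(24.000, -10.000, -14.000°), engaged; cmd=(46.000, -40.000, -27.500°) → follower=(4.000, -42.000, -100.000°)
step 2: Δleader=(5.000, -21.000, 4.000°), engaged; cmd=(8.000, -84.000, 8.500°) → follower=(12.000, -126.000, -91.500°)
step 3: Δleader=(8.000, -24.000, 5.000°), engaged; cmd=(14.000, -96.000, 10.500°) → follower=(26.000, -222.000, -81.000°)
step 4: Δleader=(-5.000, 8.000, -17.000°), engaged; cmd=(-12.000, 32.000, -33.500°) → follower=(14.000, -190.000, -114.500°)
step 5: Δleader=(-17.000, -2.000, 30.000°), disengaged; cmd=(0,0,0) → follower holds at (14.000, -190.000, -114.500°)
step 6: Δleader=(-15.000, 21.000, -37.000°), engaged; cmd=(-32.000, 84.000, -73.500°) → follower=(-18.000, -106.000, -188.000°)

-42.000 -2.000 -72.500
4.000 -42.000 -100.000
12.000 -126.000 -91.500
26.000 -222.000 -81.000
14.000 -190.000 -114.500
14.000 -190.000 -114.500
-18.000 -106.000 -188.000


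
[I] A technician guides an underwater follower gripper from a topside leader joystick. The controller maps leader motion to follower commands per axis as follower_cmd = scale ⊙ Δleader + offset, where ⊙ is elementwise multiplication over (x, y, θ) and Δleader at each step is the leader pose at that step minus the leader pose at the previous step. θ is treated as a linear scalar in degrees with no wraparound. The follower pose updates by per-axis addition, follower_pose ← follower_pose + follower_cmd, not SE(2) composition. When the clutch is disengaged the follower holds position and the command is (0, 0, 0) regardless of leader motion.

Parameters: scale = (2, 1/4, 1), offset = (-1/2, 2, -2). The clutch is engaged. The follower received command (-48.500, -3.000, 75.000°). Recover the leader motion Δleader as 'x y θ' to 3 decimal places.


axis x: (-48.500 − -1/2) / (2) = -24.000
axis y: (-3.000 − 2) / (1/4) = -20.000
axis θ: (75.000 − -2) / (1) = 77.000

-24.000 -20.000 77.000


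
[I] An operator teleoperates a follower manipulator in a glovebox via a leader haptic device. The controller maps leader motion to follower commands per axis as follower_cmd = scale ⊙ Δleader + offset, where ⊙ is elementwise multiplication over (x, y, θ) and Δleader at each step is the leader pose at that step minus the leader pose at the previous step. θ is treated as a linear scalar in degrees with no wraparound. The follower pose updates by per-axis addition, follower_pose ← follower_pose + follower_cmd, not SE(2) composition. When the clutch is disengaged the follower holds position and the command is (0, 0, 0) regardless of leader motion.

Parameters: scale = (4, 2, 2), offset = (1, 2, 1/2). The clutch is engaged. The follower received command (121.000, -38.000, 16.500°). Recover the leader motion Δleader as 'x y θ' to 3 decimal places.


axis x: (121.000 − 1) / (4) = 30.000
axis y: (-38.000 − 2) / (2) = -20.000
axis θ: (16.500 − 1/2) / (2) = 8.000

30.000 -20.000 8.000


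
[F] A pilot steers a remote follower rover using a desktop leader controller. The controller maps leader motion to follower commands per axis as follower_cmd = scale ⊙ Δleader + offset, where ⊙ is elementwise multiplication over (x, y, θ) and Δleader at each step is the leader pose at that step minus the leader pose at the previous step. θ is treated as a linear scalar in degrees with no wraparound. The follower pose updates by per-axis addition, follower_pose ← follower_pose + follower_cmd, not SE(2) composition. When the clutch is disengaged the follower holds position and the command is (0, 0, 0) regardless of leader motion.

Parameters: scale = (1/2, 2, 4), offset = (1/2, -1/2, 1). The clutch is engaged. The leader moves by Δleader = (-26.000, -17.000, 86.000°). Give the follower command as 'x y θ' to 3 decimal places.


-12.500 -34.500 345.000

axis x: 1/2·-26.000 + 1/2 = -12.500
axis y: 2·-17.000 + -1/2 = -34.500
axis θ: 4·86.000 + 1 = 345.000


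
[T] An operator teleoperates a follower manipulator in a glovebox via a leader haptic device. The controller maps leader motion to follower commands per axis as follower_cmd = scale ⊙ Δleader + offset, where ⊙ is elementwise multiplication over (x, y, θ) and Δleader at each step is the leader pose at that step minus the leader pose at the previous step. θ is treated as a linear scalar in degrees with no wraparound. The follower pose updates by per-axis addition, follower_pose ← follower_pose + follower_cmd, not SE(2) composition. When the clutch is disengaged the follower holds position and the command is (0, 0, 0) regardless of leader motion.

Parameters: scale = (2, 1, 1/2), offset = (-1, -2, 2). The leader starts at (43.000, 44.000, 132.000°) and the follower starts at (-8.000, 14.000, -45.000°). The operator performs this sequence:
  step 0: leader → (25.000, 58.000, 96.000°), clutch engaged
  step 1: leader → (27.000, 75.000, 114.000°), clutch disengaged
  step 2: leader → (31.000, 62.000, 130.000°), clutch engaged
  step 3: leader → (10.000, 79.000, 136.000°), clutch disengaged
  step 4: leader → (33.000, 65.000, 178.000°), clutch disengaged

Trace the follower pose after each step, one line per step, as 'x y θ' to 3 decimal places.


step 0: Δleader=(-18.000, 14.000, -36.000°), engaged; cmd=(-37.000, 12.000, -16.000°) → follower=(-45.000, 26.000, -61.000°)
step 1: Δleader=(2.000, 17.000, 18.000°), disengaged; cmd=(0,0,0) → follower holds at (-45.000, 26.000, -61.000°)
step 2: Δleader=(4.000, -13.000, 16.000°), engaged; cmd=(7.000, -15.000, 10.000°) → follower=(-38.000, 11.000, -51.000°)
step 3: Δleader=(-21.000, 17.000, 6.000°), disengaged; cmd=(0,0,0) → follower holds at (-38.000, 11.000, -51.000°)
step 4: Δleader=(23.000, -14.000, 42.000°), disengaged; cmd=(0,0,0) → follower holds at (-38.000, 11.000, -51.000°)

-45.000 26.000 -61.000
-45.000 26.000 -61.000
-38.000 11.000 -51.000
-38.000 11.000 -51.000
-38.000 11.000 -51.000


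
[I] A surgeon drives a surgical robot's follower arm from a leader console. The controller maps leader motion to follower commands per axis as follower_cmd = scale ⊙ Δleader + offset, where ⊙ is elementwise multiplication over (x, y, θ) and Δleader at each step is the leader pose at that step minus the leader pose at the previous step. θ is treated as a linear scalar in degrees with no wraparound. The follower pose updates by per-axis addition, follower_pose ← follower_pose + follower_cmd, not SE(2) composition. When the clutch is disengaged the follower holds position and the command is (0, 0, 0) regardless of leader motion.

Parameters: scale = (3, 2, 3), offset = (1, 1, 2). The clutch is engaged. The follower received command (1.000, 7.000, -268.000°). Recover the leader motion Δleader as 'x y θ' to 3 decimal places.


0.000 3.000 -90.000

axis x: (1.000 − 1) / (3) = 0.000
axis y: (7.000 − 1) / (2) = 3.000
axis θ: (-268.000 − 2) / (3) = -90.000


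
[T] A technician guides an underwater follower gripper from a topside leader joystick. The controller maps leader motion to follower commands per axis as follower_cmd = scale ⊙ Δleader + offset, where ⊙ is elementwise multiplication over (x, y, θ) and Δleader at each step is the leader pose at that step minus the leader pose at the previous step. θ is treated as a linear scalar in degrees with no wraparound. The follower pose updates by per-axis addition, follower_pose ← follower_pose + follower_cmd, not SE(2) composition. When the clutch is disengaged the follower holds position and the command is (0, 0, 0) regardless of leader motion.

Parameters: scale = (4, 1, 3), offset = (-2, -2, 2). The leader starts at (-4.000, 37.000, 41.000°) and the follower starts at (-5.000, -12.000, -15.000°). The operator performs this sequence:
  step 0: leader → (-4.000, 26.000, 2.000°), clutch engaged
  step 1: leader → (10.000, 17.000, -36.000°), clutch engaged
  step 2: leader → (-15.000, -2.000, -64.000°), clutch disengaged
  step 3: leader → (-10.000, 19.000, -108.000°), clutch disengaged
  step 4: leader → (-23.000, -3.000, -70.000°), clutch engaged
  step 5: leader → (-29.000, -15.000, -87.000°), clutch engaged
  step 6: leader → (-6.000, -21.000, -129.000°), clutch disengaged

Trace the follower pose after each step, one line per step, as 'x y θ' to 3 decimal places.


step 0: Δleader=(0.000, -11.000, -39.000°), engaged; cmd=(-2.000, -13.000, -115.000°) → follower=(-7.000, -25.000, -130.000°)
step 1: Δleader=(14.000, -9.000, -38.000°), engaged; cmd=(54.000, -11.000, -112.000°) → follower=(47.000, -36.000, -242.000°)
step 2: Δleader=(-25.000, -19.000, -28.000°), disengaged; cmd=(0,0,0) → follower holds at (47.000, -36.000, -242.000°)
step 3: Δleader=(5.000, 21.000, -44.000°), disengaged; cmd=(0,0,0) → follower holds at (47.000, -36.000, -242.000°)
step 4: Δleader=(-13.000, -22.000, 38.000°), engaged; cmd=(-54.000, -24.000, 116.000°) → follower=(-7.000, -60.000, -126.000°)
step 5: Δleader=(-6.000, -12.000, -17.000°), engaged; cmd=(-26.000, -14.000, -49.000°) → follower=(-33.000, -74.000, -175.000°)
step 6: Δleader=(23.000, -6.000, -42.000°), disengaged; cmd=(0,0,0) → follower holds at (-33.000, -74.000, -175.000°)

-7.000 -25.000 -130.000
47.000 -36.000 -242.000
47.000 -36.000 -242.000
47.000 -36.000 -242.000
-7.000 -60.000 -126.000
-33.000 -74.000 -175.000
-33.000 -74.000 -175.000


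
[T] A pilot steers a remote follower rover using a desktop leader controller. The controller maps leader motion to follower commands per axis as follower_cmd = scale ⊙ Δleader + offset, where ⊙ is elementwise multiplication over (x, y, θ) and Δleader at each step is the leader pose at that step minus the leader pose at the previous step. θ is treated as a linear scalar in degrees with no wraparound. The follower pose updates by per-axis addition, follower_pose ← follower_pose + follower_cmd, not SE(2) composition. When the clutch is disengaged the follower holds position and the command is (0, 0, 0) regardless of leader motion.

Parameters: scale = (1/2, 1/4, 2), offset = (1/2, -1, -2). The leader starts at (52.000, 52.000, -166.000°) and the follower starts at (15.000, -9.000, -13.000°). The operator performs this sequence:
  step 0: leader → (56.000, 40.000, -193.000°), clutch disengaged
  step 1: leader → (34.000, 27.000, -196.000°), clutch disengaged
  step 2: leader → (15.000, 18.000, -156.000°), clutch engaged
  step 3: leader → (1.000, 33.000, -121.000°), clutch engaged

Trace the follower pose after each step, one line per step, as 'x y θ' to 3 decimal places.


15.000 -9.000 -13.000
15.000 -9.000 -13.000
6.000 -12.250 65.000
-0.500 -9.500 133.000

step 0: Δleader=(4.000, -12.000, -27.000°), disengaged; cmd=(0,0,0) → follower holds at (15.000, -9.000, -13.000°)
step 1: Δleader=(-22.000, -13.000, -3.000°), disengaged; cmd=(0,0,0) → follower holds at (15.000, -9.000, -13.000°)
step 2: Δleader=(-19.000, -9.000, 40.000°), engaged; cmd=(-9.000, -3.250, 78.000°) → follower=(6.000, -12.250, 65.000°)
step 3: Δleader=(-14.000, 15.000, 35.000°), engaged; cmd=(-6.500, 2.750, 68.000°) → follower=(-0.500, -9.500, 133.000°)


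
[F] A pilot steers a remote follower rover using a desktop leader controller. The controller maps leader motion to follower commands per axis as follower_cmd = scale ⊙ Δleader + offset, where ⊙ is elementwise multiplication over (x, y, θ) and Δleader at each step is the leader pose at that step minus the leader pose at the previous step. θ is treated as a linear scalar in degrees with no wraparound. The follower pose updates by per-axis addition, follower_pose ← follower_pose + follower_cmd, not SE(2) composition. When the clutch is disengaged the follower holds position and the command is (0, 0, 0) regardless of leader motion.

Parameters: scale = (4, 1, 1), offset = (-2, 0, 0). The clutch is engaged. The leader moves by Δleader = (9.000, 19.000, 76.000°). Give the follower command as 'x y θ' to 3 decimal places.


34.000 19.000 76.000

axis x: 4·9.000 + -2 = 34.000
axis y: 1·19.000 + 0 = 19.000
axis θ: 1·76.000 + 0 = 76.000


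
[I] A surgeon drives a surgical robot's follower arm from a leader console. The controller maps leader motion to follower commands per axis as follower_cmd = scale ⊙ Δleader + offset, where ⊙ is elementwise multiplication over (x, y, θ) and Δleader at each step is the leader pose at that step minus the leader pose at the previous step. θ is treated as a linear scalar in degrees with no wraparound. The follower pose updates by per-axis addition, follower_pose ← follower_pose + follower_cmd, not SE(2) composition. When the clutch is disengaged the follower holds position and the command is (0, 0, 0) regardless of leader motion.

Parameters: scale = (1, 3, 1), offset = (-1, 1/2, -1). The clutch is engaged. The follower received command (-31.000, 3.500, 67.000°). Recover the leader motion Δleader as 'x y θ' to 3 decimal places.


axis x: (-31.000 − -1) / (1) = -30.000
axis y: (3.500 − 1/2) / (3) = 1.000
axis θ: (67.000 − -1) / (1) = 68.000

-30.000 1.000 68.000


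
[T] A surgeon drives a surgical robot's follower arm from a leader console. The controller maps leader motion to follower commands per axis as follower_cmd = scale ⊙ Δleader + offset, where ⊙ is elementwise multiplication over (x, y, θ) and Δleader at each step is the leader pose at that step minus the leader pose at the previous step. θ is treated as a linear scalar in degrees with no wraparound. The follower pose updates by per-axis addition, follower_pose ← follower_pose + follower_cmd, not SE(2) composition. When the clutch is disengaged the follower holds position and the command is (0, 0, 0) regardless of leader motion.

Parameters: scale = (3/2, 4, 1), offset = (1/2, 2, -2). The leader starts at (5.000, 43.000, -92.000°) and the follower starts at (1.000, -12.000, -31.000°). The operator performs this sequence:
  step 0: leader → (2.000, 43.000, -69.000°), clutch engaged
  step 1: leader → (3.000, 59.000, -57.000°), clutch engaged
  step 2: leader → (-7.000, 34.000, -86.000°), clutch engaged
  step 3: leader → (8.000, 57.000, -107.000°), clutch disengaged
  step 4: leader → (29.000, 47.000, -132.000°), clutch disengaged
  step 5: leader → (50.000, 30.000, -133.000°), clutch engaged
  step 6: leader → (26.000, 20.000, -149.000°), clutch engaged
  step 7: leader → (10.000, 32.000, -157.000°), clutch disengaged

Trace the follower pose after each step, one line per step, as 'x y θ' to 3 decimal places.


step 0: Δleader=(-3.000, 0.000, 23.000°), engaged; cmd=(-4.000, 2.000, 21.000°) → follower=(-3.000, -10.000, -10.000°)
step 1: Δleader=(1.000, 16.000, 12.000°), engaged; cmd=(2.000, 66.000, 10.000°) → follower=(-1.000, 56.000, 0.000°)
step 2: Δleader=(-10.000, -25.000, -29.000°), engaged; cmd=(-14.500, -98.000, -31.000°) → follower=(-15.500, -42.000, -31.000°)
step 3: Δleader=(15.000, 23.000, -21.000°), disengaged; cmd=(0,0,0) → follower holds at (-15.500, -42.000, -31.000°)
step 4: Δleader=(21.000, -10.000, -25.000°), disengaged; cmd=(0,0,0) → follower holds at (-15.500, -42.000, -31.000°)
step 5: Δleader=(21.000, -17.000, -1.000°), engaged; cmd=(32.000, -66.000, -3.000°) → follower=(16.500, -108.000, -34.000°)
step 6: Δleader=(-24.000, -10.000, -16.000°), engaged; cmd=(-35.500, -38.000, -18.000°) → follower=(-19.000, -146.000, -52.000°)
step 7: Δleader=(-16.000, 12.000, -8.000°), disengaged; cmd=(0,0,0) → follower holds at (-19.000, -146.000, -52.000°)

-3.000 -10.000 -10.000
-1.000 56.000 0.000
-15.500 -42.000 -31.000
-15.500 -42.000 -31.000
-15.500 -42.000 -31.000
16.500 -108.000 -34.000
-19.000 -146.000 -52.000
-19.000 -146.000 -52.000


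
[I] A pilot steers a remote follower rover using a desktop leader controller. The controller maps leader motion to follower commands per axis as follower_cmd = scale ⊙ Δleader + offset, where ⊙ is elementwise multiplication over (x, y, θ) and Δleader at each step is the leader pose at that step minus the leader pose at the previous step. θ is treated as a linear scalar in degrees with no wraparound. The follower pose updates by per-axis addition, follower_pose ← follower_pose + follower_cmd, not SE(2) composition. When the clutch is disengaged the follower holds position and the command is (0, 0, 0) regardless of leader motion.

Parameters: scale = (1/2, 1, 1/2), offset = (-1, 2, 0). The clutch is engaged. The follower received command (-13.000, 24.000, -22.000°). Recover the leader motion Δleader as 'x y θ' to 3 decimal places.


axis x: (-13.000 − -1) / (1/2) = -24.000
axis y: (24.000 − 2) / (1) = 22.000
axis θ: (-22.000 − 0) / (1/2) = -44.000

-24.000 22.000 -44.000


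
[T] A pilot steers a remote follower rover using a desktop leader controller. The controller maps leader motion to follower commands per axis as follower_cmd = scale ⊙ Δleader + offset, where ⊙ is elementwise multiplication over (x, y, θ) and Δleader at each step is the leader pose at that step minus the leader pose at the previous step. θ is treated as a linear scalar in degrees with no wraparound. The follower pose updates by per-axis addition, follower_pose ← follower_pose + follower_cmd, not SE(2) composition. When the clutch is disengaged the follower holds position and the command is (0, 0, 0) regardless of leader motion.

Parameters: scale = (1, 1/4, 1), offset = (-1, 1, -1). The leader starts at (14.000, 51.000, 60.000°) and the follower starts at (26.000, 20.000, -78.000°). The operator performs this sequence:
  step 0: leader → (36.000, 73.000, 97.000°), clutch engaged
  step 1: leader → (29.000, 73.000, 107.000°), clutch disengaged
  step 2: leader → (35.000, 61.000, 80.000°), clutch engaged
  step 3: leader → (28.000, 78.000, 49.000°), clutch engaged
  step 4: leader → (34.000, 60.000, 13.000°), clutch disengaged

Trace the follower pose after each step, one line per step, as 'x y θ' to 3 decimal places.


47.000 26.500 -42.000
47.000 26.500 -42.000
52.000 24.500 -70.000
44.000 29.750 -102.000
44.000 29.750 -102.000

step 0: Δleader=(22.000, 22.000, 37.000°), engaged; cmd=(21.000, 6.500, 36.000°) → follower=(47.000, 26.500, -42.000°)
step 1: Δleader=(-7.000, 0.000, 10.000°), disengaged; cmd=(0,0,0) → follower holds at (47.000, 26.500, -42.000°)
step 2: Δleader=(6.000, -12.000, -27.000°), engaged; cmd=(5.000, -2.000, -28.000°) → follower=(52.000, 24.500, -70.000°)
step 3: Δleader=(-7.000, 17.000, -31.000°), engaged; cmd=(-8.000, 5.250, -32.000°) → follower=(44.000, 29.750, -102.000°)
step 4: Δleader=(6.000, -18.000, -36.000°), disengaged; cmd=(0,0,0) → follower holds at (44.000, 29.750, -102.000°)


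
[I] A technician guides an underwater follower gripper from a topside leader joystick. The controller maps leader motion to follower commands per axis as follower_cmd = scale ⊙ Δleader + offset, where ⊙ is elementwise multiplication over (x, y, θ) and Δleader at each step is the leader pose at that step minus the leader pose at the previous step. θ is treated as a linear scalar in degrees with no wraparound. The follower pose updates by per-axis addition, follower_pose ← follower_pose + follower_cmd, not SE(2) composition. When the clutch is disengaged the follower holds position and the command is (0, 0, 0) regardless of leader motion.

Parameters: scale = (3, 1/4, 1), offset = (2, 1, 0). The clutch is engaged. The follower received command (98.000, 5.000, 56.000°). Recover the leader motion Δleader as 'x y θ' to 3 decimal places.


axis x: (98.000 − 2) / (3) = 32.000
axis y: (5.000 − 1) / (1/4) = 16.000
axis θ: (56.000 − 0) / (1) = 56.000

32.000 16.000 56.000


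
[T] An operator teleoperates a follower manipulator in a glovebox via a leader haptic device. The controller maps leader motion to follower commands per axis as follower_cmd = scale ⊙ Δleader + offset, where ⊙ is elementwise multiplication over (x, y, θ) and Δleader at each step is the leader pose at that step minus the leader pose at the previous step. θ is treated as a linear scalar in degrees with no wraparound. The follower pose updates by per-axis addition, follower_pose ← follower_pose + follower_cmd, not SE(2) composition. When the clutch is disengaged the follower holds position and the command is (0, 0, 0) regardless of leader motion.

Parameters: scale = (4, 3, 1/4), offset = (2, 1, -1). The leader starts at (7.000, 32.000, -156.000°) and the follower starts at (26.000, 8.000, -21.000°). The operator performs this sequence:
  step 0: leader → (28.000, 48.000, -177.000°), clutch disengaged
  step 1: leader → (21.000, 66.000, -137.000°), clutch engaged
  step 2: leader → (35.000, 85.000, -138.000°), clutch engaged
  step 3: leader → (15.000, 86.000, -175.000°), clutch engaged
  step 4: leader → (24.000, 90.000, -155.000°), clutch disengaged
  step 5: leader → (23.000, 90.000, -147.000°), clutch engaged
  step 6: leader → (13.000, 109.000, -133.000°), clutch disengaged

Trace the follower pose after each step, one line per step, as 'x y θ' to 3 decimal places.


step 0: Δleader=(21.000, 16.000, -21.000°), disengaged; cmd=(0,0,0) → follower holds at (26.000, 8.000, -21.000°)
step 1: Δleader=(-7.000, 18.000, 40.000°), engaged; cmd=(-26.000, 55.000, 9.000°) → follower=(0.000, 63.000, -12.000°)
step 2: Δleader=(14.000, 19.000, -1.000°), engaged; cmd=(58.000, 58.000, -1.250°) → follower=(58.000, 121.000, -13.250°)
step 3: Δleader=(-20.000, 1.000, -37.000°), engaged; cmd=(-78.000, 4.000, -10.250°) → follower=(-20.000, 125.000, -23.500°)
step 4: Δleader=(9.000, 4.000, 20.000°), disengaged; cmd=(0,0,0) → follower holds at (-20.000, 125.000, -23.500°)
step 5: Δleader=(-1.000, 0.000, 8.000°), engaged; cmd=(-2.000, 1.000, 1.000°) → follower=(-22.000, 126.000, -22.500°)
step 6: Δleader=(-10.000, 19.000, 14.000°), disengaged; cmd=(0,0,0) → follower holds at (-22.000, 126.000, -22.500°)

26.000 8.000 -21.000
0.000 63.000 -12.000
58.000 121.000 -13.250
-20.000 125.000 -23.500
-20.000 125.000 -23.500
-22.000 126.000 -22.500
-22.000 126.000 -22.500


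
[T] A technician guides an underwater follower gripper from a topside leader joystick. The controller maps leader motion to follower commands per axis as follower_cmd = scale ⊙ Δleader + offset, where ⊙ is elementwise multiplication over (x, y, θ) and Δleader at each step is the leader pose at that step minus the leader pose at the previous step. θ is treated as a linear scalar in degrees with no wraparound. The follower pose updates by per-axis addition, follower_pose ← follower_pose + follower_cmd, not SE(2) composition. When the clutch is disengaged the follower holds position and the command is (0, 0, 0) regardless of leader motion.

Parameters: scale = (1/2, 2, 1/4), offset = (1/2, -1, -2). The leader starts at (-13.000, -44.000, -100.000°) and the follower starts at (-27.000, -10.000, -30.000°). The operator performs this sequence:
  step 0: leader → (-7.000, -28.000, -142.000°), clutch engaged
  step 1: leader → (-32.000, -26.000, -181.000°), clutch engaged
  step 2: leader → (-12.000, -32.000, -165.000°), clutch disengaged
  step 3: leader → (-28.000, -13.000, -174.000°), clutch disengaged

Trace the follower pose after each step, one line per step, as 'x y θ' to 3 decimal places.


-23.500 21.000 -42.500
-35.500 24.000 -54.250
-35.500 24.000 -54.250
-35.500 24.000 -54.250

step 0: Δleader=(6.000, 16.000, -42.000°), engaged; cmd=(3.500, 31.000, -12.500°) → follower=(-23.500, 21.000, -42.500°)
step 1: Δleader=(-25.000, 2.000, -39.000°), engaged; cmd=(-12.000, 3.000, -11.750°) → follower=(-35.500, 24.000, -54.250°)
step 2: Δleader=(20.000, -6.000, 16.000°), disengaged; cmd=(0,0,0) → follower holds at (-35.500, 24.000, -54.250°)
step 3: Δleader=(-16.000, 19.000, -9.000°), disengaged; cmd=(0,0,0) → follower holds at (-35.500, 24.000, -54.250°)


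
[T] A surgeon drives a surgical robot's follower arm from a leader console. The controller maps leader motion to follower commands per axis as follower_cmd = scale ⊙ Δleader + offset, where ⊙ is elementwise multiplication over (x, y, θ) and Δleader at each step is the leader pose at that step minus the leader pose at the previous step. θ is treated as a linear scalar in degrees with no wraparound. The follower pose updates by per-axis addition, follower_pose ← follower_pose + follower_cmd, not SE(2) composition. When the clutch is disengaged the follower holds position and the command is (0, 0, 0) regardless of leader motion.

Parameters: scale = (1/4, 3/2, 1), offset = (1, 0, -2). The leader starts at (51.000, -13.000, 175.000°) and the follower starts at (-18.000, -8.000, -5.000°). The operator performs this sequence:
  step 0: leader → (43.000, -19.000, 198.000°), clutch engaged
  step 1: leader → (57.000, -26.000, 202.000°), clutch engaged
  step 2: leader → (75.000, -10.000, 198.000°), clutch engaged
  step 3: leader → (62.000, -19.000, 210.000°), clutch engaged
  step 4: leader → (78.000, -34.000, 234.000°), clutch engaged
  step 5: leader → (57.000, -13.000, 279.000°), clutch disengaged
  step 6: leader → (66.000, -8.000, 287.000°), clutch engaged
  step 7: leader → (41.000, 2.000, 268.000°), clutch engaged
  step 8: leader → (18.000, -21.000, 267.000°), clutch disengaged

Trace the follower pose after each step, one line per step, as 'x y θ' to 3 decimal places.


-19.000 -17.000 16.000
-14.500 -27.500 18.000
-9.000 -3.500 12.000
-11.250 -17.000 22.000
-6.250 -39.500 44.000
-6.250 -39.500 44.000
-3.000 -32.000 50.000
-8.250 -17.000 29.000
-8.250 -17.000 29.000

step 0: Δleader=(-8.000, -6.000, 23.000°), engaged; cmd=(-1.000, -9.000, 21.000°) → follower=(-19.000, -17.000, 16.000°)
step 1: Δleader=(14.000, -7.000, 4.000°), engaged; cmd=(4.500, -10.500, 2.000°) → follower=(-14.500, -27.500, 18.000°)
step 2: Δleader=(18.000, 16.000, -4.000°), engaged; cmd=(5.500, 24.000, -6.000°) → follower=(-9.000, -3.500, 12.000°)
step 3: Δleader=(-13.000, -9.000, 12.000°), engaged; cmd=(-2.250, -13.500, 10.000°) → follower=(-11.250, -17.000, 22.000°)
step 4: Δleader=(16.000, -15.000, 24.000°), engaged; cmd=(5.000, -22.500, 22.000°) → follower=(-6.250, -39.500, 44.000°)
step 5: Δleader=(-21.000, 21.000, 45.000°), disengaged; cmd=(0,0,0) → follower holds at (-6.250, -39.500, 44.000°)
step 6: Δleader=(9.000, 5.000, 8.000°), engaged; cmd=(3.250, 7.500, 6.000°) → follower=(-3.000, -32.000, 50.000°)
step 7: Δleader=(-25.000, 10.000, -19.000°), engaged; cmd=(-5.250, 15.000, -21.000°) → follower=(-8.250, -17.000, 29.000°)
step 8: Δleader=(-23.000, -23.000, -1.000°), disengaged; cmd=(0,0,0) → follower holds at (-8.250, -17.000, 29.000°)


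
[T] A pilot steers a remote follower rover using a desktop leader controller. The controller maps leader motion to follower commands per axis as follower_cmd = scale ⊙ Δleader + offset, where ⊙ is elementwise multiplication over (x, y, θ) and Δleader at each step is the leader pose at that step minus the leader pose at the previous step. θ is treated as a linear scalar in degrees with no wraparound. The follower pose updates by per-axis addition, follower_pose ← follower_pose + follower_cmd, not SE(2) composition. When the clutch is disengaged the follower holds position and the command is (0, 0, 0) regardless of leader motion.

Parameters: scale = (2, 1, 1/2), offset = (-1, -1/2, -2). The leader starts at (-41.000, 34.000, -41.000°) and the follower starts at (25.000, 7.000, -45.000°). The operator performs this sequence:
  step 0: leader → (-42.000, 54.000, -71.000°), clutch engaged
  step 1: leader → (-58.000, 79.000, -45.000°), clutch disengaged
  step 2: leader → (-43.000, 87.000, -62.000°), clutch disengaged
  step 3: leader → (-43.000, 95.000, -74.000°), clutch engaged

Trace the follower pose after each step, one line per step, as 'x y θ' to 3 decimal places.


step 0: Δleader=(-1.000, 20.000, -30.000°), engaged; cmd=(-3.000, 19.500, -17.000°) → follower=(22.000, 26.500, -62.000°)
step 1: Δleader=(-16.000, 25.000, 26.000°), disengaged; cmd=(0,0,0) → follower holds at (22.000, 26.500, -62.000°)
step 2: Δleader=(15.000, 8.000, -17.000°), disengaged; cmd=(0,0,0) → follower holds at (22.000, 26.500, -62.000°)
step 3: Δleader=(0.000, 8.000, -12.000°), engaged; cmd=(-1.000, 7.500, -8.000°) → follower=(21.000, 34.000, -70.000°)

22.000 26.500 -62.000
22.000 26.500 -62.000
22.000 26.500 -62.000
21.000 34.000 -70.000


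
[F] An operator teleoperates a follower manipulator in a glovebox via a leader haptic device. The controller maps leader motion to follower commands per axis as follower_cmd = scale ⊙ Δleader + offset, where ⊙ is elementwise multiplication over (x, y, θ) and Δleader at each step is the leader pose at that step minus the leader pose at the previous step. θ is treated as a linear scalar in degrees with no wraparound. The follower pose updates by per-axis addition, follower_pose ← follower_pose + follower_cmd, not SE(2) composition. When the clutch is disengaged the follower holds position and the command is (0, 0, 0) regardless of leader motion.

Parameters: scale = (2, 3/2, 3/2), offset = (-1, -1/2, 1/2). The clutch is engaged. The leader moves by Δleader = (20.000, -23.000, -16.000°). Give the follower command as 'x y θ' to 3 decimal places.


39.000 -35.000 -23.500

axis x: 2·20.000 + -1 = 39.000
axis y: 3/2·-23.000 + -1/2 = -35.000
axis θ: 3/2·-16.000 + 1/2 = -23.500


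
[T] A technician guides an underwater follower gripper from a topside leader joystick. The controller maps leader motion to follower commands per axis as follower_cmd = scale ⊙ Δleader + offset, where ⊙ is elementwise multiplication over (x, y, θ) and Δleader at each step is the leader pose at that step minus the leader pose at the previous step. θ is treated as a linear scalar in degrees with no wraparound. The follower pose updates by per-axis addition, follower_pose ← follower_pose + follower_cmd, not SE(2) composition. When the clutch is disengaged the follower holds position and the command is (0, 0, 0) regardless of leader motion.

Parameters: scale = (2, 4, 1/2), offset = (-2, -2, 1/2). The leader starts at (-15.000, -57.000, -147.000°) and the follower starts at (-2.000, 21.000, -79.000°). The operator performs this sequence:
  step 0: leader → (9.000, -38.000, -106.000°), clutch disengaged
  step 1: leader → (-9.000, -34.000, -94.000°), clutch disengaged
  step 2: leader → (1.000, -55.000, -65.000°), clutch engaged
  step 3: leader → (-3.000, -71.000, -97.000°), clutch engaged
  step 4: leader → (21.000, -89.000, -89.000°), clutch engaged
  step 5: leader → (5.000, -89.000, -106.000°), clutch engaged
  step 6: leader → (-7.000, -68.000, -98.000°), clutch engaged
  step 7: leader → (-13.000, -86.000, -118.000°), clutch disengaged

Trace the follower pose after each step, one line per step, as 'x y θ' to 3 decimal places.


step 0: Δleader=(24.000, 19.000, 41.000°), disengaged; cmd=(0,0,0) → follower holds at (-2.000, 21.000, -79.000°)
step 1: Δleader=(-18.000, 4.000, 12.000°), disengaged; cmd=(0,0,0) → follower holds at (-2.000, 21.000, -79.000°)
step 2: Δleader=(10.000, -21.000, 29.000°), engaged; cmd=(18.000, -86.000, 15.000°) → follower=(16.000, -65.000, -64.000°)
step 3: Δleader=(-4.000, -16.000, -32.000°), engaged; cmd=(-10.000, -66.000, -15.500°) → follower=(6.000, -131.000, -79.500°)
step 4: Δleader=(24.000, -18.000, 8.000°), engaged; cmd=(46.000, -74.000, 4.500°) → follower=(52.000, -205.000, -75.000°)
step 5: Δleader=(-16.000, 0.000, -17.000°), engaged; cmd=(-34.000, -2.000, -8.000°) → follower=(18.000, -207.000, -83.000°)
step 6: Δleader=(-12.000, 21.000, 8.000°), engaged; cmd=(-26.000, 82.000, 4.500°) → follower=(-8.000, -125.000, -78.500°)
step 7: Δleader=(-6.000, -18.000, -20.000°), disengaged; cmd=(0,0,0) → follower holds at (-8.000, -125.000, -78.500°)

-2.000 21.000 -79.000
-2.000 21.000 -79.000
16.000 -65.000 -64.000
6.000 -131.000 -79.500
52.000 -205.000 -75.000
18.000 -207.000 -83.000
-8.000 -125.000 -78.500
-8.000 -125.000 -78.500


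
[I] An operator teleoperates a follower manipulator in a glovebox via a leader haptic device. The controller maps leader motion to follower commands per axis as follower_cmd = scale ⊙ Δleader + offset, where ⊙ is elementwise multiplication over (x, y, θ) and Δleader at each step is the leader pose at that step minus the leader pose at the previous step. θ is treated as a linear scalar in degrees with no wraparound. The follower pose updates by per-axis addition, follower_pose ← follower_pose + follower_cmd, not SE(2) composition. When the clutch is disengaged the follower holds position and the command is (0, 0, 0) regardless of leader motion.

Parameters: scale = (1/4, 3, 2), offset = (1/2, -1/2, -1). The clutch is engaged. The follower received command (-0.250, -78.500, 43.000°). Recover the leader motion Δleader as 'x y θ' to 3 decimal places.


-3.000 -26.000 22.000

axis x: (-0.250 − 1/2) / (1/4) = -3.000
axis y: (-78.500 − -1/2) / (3) = -26.000
axis θ: (43.000 − -1) / (2) = 22.000


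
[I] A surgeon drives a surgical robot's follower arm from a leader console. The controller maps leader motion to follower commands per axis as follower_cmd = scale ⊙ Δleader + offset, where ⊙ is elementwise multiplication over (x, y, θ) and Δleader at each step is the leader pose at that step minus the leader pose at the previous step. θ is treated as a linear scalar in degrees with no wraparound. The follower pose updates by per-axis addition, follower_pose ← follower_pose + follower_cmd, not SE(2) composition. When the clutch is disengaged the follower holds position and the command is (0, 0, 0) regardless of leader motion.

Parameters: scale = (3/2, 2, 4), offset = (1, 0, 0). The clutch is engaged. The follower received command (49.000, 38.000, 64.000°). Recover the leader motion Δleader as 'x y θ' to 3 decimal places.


32.000 19.000 16.000

axis x: (49.000 − 1) / (3/2) = 32.000
axis y: (38.000 − 0) / (2) = 19.000
axis θ: (64.000 − 0) / (4) = 16.000


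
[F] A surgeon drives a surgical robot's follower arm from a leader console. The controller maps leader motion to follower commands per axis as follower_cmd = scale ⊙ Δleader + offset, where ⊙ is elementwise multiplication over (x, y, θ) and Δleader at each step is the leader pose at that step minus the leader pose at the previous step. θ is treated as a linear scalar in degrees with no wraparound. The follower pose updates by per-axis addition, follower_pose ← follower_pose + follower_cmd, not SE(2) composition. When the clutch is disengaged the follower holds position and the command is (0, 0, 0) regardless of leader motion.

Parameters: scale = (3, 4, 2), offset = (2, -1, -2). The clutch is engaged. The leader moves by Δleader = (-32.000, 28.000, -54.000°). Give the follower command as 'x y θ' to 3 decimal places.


-94.000 111.000 -110.000

axis x: 3·-32.000 + 2 = -94.000
axis y: 4·28.000 + -1 = 111.000
axis θ: 2·-54.000 + -2 = -110.000
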